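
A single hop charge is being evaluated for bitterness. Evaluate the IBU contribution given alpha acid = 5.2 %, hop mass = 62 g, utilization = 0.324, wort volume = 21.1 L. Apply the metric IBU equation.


IBU = (α/100)·mass·U·1000 / V
IBU = (5.2/100)·62·0.324·1000 / 21.1

49.5060 IBU


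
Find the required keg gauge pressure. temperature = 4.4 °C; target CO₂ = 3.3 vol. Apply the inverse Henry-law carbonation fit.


psi = vols/(0.01821 + 0.09011·e^(−0.04·T)) − 14.695
psi = 3.3/(0.01821 + 0.09011·e^(−0.04·4.4)) − 14.695

20.4945 psi


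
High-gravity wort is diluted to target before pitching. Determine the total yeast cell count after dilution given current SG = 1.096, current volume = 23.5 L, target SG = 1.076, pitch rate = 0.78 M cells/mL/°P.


V_w = V·((SG_c−1)/(SG_t−1)−1);  °P = 259 − 259/SG_t;  cells = rate·(V+V_w)·°P
V_w = 23.5·((1.096−1)/(1.076−1)−1) = 6.1842
V_final = 23.5 + 6.1842 = 29.6842
°P = 259 − 259/1.076 = 18.2937
cells = 0.78·29.6842·18.2937

423.5661 billion cells


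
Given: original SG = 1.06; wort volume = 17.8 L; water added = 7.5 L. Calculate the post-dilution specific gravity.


SG_new = 1 + (SG_old − 1)·V_old/(V_old + V_water)
pts = (1.06 − 1)·1000·17.8/(17.8 + 7.5) = 42.2134
SG_new = 1 + 42.2134/1000

1.0422


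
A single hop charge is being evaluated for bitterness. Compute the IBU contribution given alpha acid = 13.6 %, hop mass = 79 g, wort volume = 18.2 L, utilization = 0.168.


IBU = (α/100)·mass·U·1000 / V
IBU = (13.6/100)·79·0.168·1000 / 18.2

99.1754 IBU


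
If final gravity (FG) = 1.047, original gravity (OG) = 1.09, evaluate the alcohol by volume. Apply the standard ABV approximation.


ABV = (OG − FG) · 131.25
ABV = (1.09 − 1.047) · 131.25

5.6438 % ABV


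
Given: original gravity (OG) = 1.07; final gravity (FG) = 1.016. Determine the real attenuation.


AA = (OG−FG)/(OG−1)·100;  RA = AA·0.8192
AA = (1.07 − 1.016)/(1.07 − 1)·100 = 77.1429
RA = 77.1429·0.8192

63.1954 %


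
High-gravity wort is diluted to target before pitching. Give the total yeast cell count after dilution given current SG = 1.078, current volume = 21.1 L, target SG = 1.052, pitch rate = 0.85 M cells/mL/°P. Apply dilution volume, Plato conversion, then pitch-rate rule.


V_w = V·((SG_c−1)/(SG_t−1)−1);  °P = 259 − 259/SG_t;  cells = rate·(V+V_w)·°P
V_w = 21.1·((1.078−1)/(1.052−1)−1) = 10.5500
V_final = 21.1 + 10.5500 = 31.6500
°P = 259 − 259/1.052 = 12.8023
cells = 0.85·31.6500·12.8023

344.4134 billion cells


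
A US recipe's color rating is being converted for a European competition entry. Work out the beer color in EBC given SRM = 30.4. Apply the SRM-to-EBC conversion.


EBC = SRM · 1.97
EBC = 30.4 · 1.97

59.8880 EBC


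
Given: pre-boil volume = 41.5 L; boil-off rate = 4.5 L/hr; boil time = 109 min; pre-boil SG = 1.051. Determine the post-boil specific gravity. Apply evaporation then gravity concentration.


V_post = V_pre − rate·(t/60);  SG_post = 1 + (SG_pre−1)·V_pre/V_post
V_post = 41.5 − 4.5·(109/60) = 33.3250
SG_post = 1 + (1.051 − 1)·41.5/33.3250

1.0635


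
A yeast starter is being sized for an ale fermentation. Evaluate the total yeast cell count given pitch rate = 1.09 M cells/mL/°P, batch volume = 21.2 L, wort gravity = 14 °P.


cells (billions) = rate · V_L · °P
cells = 1.09 · 21.2 · 14

323.5120 billion cells


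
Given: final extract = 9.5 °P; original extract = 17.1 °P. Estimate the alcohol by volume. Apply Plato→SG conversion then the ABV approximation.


SG = 259/(259 − P);  ABV = (OG − FG)·131.25
OG = 259/(259 − 17.1) = 1.0707
FG = 259/(259 − 9.5) = 1.0381
ABV = (1.0707 − 1.0381)·131.25

4.2806 % ABV


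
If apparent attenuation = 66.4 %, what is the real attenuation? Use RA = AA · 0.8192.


RA = 66.4 · 0.8192

54.3949 %


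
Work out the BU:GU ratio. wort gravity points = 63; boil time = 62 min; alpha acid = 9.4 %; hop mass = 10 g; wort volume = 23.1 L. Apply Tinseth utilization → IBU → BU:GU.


U = 1.65·0.000125^(GP/1000)·(1−e^(−0.04t))/4.15;  IBU = (α/100)·m·U·1000/V;  BU:GU = IBU/GP
U = 1.65·0.000125^(63/1000)·(1−e^(−0.04·62))/4.15 = 0.2068
IBU = (9.4/100)·10·0.2068·1000/23.1 = 8.4154
BU:GU = 8.4154/63

0.1336


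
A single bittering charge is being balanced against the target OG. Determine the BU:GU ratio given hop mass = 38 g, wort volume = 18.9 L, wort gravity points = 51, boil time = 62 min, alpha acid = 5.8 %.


U = 1.65·0.000125^(GP/1000)·(1−e^(−0.04t))/4.15;  IBU = (α/100)·m·U·1000/V;  BU:GU = IBU/GP
U = 1.65·0.000125^(51/1000)·(1−e^(−0.04·62))/4.15 = 0.2304
IBU = (5.8/100)·38·0.2304·1000/18.9 = 26.8624
BU:GU = 26.8624/51

0.5267


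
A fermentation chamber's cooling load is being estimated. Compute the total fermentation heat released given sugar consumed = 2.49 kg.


Q = m_sugar · 590 kJ/kg
Q = 2.49 · 590

1469.1000 kJ


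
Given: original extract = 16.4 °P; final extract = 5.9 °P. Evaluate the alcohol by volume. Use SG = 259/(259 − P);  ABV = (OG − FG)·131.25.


OG = 259/(259 − 16.4) = 1.0676
FG = 259/(259 − 5.9) = 1.0233
ABV = (1.0676 − 1.0233)·131.25

5.8131 % ABV


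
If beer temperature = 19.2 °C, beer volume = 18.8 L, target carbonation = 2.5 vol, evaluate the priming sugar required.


residual = 14.695·(0.01821 + 0.09011·e^(−0.04·T));  sugar = (target − residual)·4.0·V
residual = 14.695·(0.01821 + 0.09011·e^(−0.04·19.2)) = 0.8819
sugar = (2.5 − 0.8819)·4.0·18.8

121.6789 g


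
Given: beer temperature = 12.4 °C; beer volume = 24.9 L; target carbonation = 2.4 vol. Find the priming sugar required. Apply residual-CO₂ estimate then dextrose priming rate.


residual = 14.695·(0.01821 + 0.09011·e^(−0.04·T));  sugar = (target − residual)·4.0·V
residual = 14.695·(0.01821 + 0.09011·e^(−0.04·12.4)) = 1.0740
sugar = (2.4 − 1.0740)·4.0·24.9

132.0733 g


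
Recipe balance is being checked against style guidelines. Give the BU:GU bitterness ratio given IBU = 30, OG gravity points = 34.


BU:GU = IBU / OG_points
BU:GU = 30 / 34

0.8824


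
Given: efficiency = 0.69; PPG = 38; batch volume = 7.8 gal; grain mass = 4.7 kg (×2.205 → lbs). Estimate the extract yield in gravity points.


points = lbs × PPG × eff / vol
lbs = 4.7 × 2.205 = 10.3635
points = 10.3635 × 38 × 0.69 / 7.8

34.8373 points


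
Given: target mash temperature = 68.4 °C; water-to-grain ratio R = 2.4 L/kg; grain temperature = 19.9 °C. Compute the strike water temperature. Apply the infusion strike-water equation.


T_strike = (0.41/R)·(T_mash − T_grain) + T_mash
T_strike = (0.41/2.4)·(68.4 − 19.9) + 68.4

76.6854 °C


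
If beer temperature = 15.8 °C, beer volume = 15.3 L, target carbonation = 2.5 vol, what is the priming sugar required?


residual = 14.695·(0.01821 + 0.09011·e^(−0.04·T));  sugar = (target − residual)·4.0·V
residual = 14.695·(0.01821 + 0.09011·e^(−0.04·15.8)) = 0.9714
sugar = (2.5 − 0.9714)·4.0·15.3

93.5487 g


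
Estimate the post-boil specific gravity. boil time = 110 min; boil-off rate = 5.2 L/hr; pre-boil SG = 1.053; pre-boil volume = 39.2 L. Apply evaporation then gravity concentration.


V_post = V_pre − rate·(t/60);  SG_post = 1 + (SG_pre−1)·V_pre/V_post
V_post = 39.2 − 5.2·(110/60) = 29.6667
SG_post = 1 + (1.053 − 1)·39.2/29.6667

1.0700


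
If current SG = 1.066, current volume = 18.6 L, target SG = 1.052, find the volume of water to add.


V_water = V·((SG_curr − 1)/(SG_target − 1) − 1)
V_water = 18.6·((1.066 − 1)/(1.052 − 1) − 1)

5.0077 L


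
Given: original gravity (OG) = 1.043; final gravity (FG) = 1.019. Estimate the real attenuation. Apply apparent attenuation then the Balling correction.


AA = (OG−FG)/(OG−1)·100;  RA = AA·0.8192
AA = (1.043 − 1.019)/(1.043 − 1)·100 = 55.8140
RA = 55.8140·0.8192

45.7228 %


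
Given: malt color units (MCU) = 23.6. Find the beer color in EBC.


SRM = 1.4922·MCU^0.6859;  EBC = SRM·1.97
SRM = 1.4922·23.6^0.6859 = 13.0469
EBC = 13.0469·1.97

25.7024 EBC


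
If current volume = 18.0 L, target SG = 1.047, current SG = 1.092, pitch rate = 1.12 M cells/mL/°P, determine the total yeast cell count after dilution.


V_w = V·((SG_c−1)/(SG_t−1)−1);  °P = 259 − 259/SG_t;  cells = rate·(V+V_w)·°P
V_w = 18.0·((1.092−1)/(1.047−1)−1) = 17.2340
V_final = 18.0 + 17.2340 = 35.2340
°P = 259 − 259/1.047 = 11.6266
cells = 1.12·35.2340·11.6266

458.8085 billion cells


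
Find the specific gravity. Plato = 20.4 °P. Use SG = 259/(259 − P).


SG = 259/(259 − 20.4)

1.0855


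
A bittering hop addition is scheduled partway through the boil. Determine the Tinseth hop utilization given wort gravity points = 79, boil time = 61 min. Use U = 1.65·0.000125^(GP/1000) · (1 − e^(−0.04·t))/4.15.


bigness = 1.65·0.000125^(79/1000) = 0.8112
boil_factor = (1 − e^(−0.04·61))/4.15 = 0.2200
U = 0.8112 · 0.2200

0.1784


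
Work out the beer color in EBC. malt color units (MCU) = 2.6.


SRM = 1.4922·MCU^0.6859;  EBC = SRM·1.97
SRM = 1.4922·2.6^0.6859 = 2.8738
EBC = 2.8738·1.97

5.6614 EBC


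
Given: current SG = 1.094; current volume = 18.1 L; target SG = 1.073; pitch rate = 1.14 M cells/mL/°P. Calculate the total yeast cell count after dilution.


V_w = V·((SG_c−1)/(SG_t−1)−1);  °P = 259 − 259/SG_t;  cells = rate·(V+V_w)·°P
V_w = 18.1·((1.094−1)/(1.073−1)−1) = 5.2068
V_final = 18.1 + 5.2068 = 23.3068
°P = 259 − 259/1.073 = 17.6207
cells = 1.14·23.3068·17.6207

468.1783 billion cells


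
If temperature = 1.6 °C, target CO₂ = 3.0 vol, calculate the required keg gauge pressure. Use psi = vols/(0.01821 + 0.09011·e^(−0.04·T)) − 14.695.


psi = 3.0/(0.01821 + 0.09011·e^(−0.04·1.6)) − 14.695

14.5067 psi


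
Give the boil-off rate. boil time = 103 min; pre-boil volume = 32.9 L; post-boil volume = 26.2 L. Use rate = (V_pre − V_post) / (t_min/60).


rate = (32.9 − 26.2) / (103/60)

3.9029 L/hr


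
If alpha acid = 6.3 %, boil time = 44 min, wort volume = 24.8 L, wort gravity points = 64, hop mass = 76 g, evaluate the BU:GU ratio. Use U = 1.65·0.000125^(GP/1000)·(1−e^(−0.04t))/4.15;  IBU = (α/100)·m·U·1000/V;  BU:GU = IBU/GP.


U = 1.65·0.000125^(64/1000)·(1−e^(−0.04·44))/4.15 = 0.1852
IBU = (6.3/100)·76·0.1852·1000/24.8 = 35.7559
BU:GU = 35.7559/64

0.5587


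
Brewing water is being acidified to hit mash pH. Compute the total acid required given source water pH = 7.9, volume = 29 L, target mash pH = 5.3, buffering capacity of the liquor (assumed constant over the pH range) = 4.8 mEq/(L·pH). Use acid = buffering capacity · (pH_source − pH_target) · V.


acid = 4.8 · (7.9 − 5.3) · 29

361.9200 mEq


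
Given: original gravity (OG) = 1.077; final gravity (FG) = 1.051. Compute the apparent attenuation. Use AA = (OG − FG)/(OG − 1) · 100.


AA = (1.077 − 1.051)/(1.077 − 1) · 100

33.7662 %


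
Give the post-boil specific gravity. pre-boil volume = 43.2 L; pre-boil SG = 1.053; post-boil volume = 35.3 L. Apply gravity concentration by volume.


SG_post = 1 + (SG_pre − 1)·V_pre/V_post
pts_pre = (1.053 − 1)·1000 = 53.0000
pts_post = 53.0000·43.2/35.3 = 64.8612
SG_post = 1 + 64.8612/1000

1.0649


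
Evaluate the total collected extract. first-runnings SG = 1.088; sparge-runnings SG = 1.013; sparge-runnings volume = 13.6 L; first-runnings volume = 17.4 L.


total = Σ (SG_i − 1)·1000·V_i
first = (1.088 − 1)·1000·17.4 = 1531.2000
sparge = (1.013 − 1)·1000·13.6 = 176.8000
total = 1531.2000 + 176.8000

1708.0000 gravity·L


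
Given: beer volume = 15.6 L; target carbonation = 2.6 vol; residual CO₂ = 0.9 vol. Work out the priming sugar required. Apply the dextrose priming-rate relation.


sugar = (target − residual)·4.0·V
sugar = (2.6 − 0.9)·4.0·15.6

106.0800 g


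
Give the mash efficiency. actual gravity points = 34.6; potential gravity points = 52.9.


efficiency = actual / potential × 100
efficiency = 34.6 / 52.9 × 100

65.4064 %


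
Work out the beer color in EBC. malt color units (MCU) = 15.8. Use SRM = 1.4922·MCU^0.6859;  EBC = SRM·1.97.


SRM = 1.4922·15.8^0.6859 = 9.9080
EBC = 9.9080·1.97

19.5188 EBC


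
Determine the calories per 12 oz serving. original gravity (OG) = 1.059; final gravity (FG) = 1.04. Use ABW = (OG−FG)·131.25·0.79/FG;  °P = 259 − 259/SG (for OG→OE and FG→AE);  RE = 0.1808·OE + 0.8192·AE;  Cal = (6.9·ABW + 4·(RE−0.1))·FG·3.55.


ABW = (1.059 − 1.04)·131.25·0.79/1.04 = 1.8943
OE = 259 − 259/1.059 = 14.4297 °P
AE = 259 − 259/1.04 = 9.9615 °P
RE = 0.1808·14.4297 + 0.8192·9.9615 = 10.7694 °P
Cal = (6.9·1.8943 + 4·(10.7694−0.1))·1.04·3.55

205.8220 kcal


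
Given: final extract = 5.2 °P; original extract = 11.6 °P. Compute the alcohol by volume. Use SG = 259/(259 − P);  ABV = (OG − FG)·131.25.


OG = 259/(259 − 11.6) = 1.0469
FG = 259/(259 − 5.2) = 1.0205
ABV = (1.0469 − 1.0205)·131.25

3.4649 % ABV


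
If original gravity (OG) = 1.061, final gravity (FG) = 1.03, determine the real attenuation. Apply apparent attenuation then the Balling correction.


AA = (OG−FG)/(OG−1)·100;  RA = AA·0.8192
AA = (1.061 − 1.03)/(1.061 − 1)·100 = 50.8197
RA = 50.8197·0.8192

41.6315 %


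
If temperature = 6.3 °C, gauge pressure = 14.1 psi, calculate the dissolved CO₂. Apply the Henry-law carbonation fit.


vols = (P + 14.695)·(0.01821 + 0.09011·e^(−0.04·T))
vols = (14.1 + 14.695)·(0.01821 + 0.09011·e^(−0.04·6.3))

2.5411 volumes


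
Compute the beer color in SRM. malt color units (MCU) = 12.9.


SRM = 1.4922 · MCU^0.6859
SRM = 1.4922 · 12.9^0.6859

8.6215 SRM


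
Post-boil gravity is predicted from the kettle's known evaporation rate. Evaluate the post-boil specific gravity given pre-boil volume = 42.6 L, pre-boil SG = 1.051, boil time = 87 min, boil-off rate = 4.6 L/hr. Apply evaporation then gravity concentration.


V_post = V_pre − rate·(t/60);  SG_post = 1 + (SG_pre−1)·V_pre/V_post
V_post = 42.6 − 4.6·(87/60) = 35.9300
SG_post = 1 + (1.051 − 1)·42.6/35.9300

1.0605


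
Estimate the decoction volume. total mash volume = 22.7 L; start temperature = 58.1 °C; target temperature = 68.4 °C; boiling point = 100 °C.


V_dec = V_total·(T_target − T_start)/(T_boil − T_start)
V_dec = 22.7·(68.4 − 58.1)/(100 − 58.1)

5.5802 L


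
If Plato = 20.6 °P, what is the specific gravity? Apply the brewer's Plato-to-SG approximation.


SG = 259/(259 − P)
SG = 259/(259 − 20.6)

1.0864


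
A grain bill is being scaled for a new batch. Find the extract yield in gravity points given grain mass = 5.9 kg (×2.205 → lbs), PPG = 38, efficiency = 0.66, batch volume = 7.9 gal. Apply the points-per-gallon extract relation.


points = lbs × PPG × eff / vol
lbs = 5.9 × 2.205 = 13.0095
points = 13.0095 × 38 × 0.66 / 7.9

41.3010 points


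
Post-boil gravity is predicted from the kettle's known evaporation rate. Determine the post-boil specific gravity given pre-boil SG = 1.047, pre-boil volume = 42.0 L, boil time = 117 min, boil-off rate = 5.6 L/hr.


V_post = V_pre − rate·(t/60);  SG_post = 1 + (SG_pre−1)·V_pre/V_post
V_post = 42.0 − 5.6·(117/60) = 31.0800
SG_post = 1 + (1.047 − 1)·42.0/31.0800

1.0635


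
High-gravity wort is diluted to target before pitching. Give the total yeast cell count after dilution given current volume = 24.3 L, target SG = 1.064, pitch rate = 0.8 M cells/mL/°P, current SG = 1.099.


V_w = V·((SG_c−1)/(SG_t−1)−1);  °P = 259 − 259/SG_t;  cells = rate·(V+V_w)·°P
V_w = 24.3·((1.099−1)/(1.064−1)−1) = 13.2891
V_final = 24.3 + 13.2891 = 37.5891
°P = 259 − 259/1.064 = 15.5789
cells = 0.8·37.5891·15.5789

468.4784 billion cells


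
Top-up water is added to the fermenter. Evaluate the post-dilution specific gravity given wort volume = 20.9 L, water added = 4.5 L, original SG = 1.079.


SG_new = 1 + (SG_old − 1)·V_old/(V_old + V_water)
pts = (1.079 − 1)·1000·20.9/(20.9 + 4.5) = 65.0039
SG_new = 1 + 65.0039/1000

1.0650


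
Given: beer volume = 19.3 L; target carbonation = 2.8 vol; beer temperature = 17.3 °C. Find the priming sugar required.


residual = 14.695·(0.01821 + 0.09011·e^(−0.04·T));  sugar = (target − residual)·4.0·V
residual = 14.695·(0.01821 + 0.09011·e^(−0.04·17.3)) = 0.9304
sugar = (2.8 − 0.9304)·4.0·19.3

144.3301 g


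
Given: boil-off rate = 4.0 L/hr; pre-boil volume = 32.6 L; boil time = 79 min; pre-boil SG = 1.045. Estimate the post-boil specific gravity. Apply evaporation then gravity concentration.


V_post = V_pre − rate·(t/60);  SG_post = 1 + (SG_pre−1)·V_pre/V_post
V_post = 32.6 − 4.0·(79/60) = 27.3333
SG_post = 1 + (1.045 − 1)·32.6/27.3333

1.0537


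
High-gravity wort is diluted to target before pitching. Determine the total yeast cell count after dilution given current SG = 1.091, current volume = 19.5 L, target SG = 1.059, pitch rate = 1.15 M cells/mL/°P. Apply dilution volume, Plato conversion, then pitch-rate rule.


V_w = V·((SG_c−1)/(SG_t−1)−1);  °P = 259 − 259/SG_t;  cells = rate·(V+V_w)·°P
V_w = 19.5·((1.091−1)/(1.059−1)−1) = 10.5763
V_final = 19.5 + 10.5763 = 30.0763
°P = 259 − 259/1.059 = 14.4297
cells = 1.15·30.0763·14.4297

499.0886 billion cells


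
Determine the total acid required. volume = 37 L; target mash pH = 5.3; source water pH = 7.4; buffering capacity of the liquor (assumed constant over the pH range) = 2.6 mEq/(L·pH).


acid = buffering capacity · (pH_source − pH_target) · V
acid = 2.6 · (7.4 − 5.3) · 37

202.0200 mEq


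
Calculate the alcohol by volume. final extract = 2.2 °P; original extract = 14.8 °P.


SG = 259/(259 − P);  ABV = (OG − FG)·131.25
OG = 259/(259 − 14.8) = 1.0606
FG = 259/(259 − 2.2) = 1.0086
ABV = (1.0606 − 1.0086)·131.25

6.8301 % ABV


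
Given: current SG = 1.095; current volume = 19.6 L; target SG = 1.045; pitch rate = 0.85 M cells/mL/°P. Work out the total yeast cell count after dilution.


V_w = V·((SG_c−1)/(SG_t−1)−1);  °P = 259 − 259/SG_t;  cells = rate·(V+V_w)·°P
V_w = 19.6·((1.095−1)/(1.045−1)−1) = 21.7778
V_final = 19.6 + 21.7778 = 41.3778
°P = 259 − 259/1.045 = 11.1531
cells = 0.85·41.3778·11.1531

392.2673 billion cells


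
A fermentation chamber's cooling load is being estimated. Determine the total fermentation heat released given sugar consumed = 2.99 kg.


Q = m_sugar · 590 kJ/kg
Q = 2.99 · 590

1764.1000 kJ


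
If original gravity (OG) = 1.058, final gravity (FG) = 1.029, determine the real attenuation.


AA = (OG−FG)/(OG−1)·100;  RA = AA·0.8192
AA = (1.058 − 1.029)/(1.058 − 1)·100 = 50.0000
RA = 50.0000·0.8192

40.9600 %


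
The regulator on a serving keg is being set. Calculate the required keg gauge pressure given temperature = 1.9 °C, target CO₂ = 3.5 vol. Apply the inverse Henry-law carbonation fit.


psi = vols/(0.01821 + 0.09011·e^(−0.04·T)) − 14.695
psi = 3.5/(0.01821 + 0.09011·e^(−0.04·1.9)) − 14.695

19.7113 psi


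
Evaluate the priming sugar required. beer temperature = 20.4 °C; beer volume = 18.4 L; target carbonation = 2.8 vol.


residual = 14.695·(0.01821 + 0.09011·e^(−0.04·T));  sugar = (target − residual)·4.0·V
residual = 14.695·(0.01821 + 0.09011·e^(−0.04·20.4)) = 0.8531
sugar = (2.8 − 0.8531)·4.0·18.4

143.2890 g


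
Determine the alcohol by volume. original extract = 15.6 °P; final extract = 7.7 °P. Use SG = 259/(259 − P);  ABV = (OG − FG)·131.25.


OG = 259/(259 − 15.6) = 1.0641
FG = 259/(259 − 7.7) = 1.0306
ABV = (1.0641 − 1.0306)·131.25

4.3905 % ABV


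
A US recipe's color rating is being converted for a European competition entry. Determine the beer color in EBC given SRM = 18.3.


EBC = SRM · 1.97
EBC = 18.3 · 1.97

36.0510 EBC


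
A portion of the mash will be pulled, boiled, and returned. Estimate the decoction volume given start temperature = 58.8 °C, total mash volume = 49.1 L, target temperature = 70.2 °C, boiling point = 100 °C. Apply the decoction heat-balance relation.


V_dec = V_total·(T_target − T_start)/(T_boil − T_start)
V_dec = 49.1·(70.2 − 58.8)/(100 − 58.8)

13.5859 L


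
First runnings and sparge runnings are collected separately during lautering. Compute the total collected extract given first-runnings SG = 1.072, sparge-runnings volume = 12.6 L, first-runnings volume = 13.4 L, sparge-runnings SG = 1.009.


total = Σ (SG_i − 1)·1000·V_i
first = (1.072 − 1)·1000·13.4 = 964.8000
sparge = (1.009 − 1)·1000·12.6 = 113.4000
total = 964.8000 + 113.4000

1078.2000 gravity·L


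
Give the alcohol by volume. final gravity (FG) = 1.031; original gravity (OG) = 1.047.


ABV = (OG − FG) · 131.25
ABV = (1.047 − 1.031) · 131.25

2.1000 % ABV


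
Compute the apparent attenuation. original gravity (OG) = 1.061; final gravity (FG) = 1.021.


AA = (OG − FG)/(OG − 1) · 100
AA = (1.061 − 1.021)/(1.061 − 1) · 100

65.5738 %


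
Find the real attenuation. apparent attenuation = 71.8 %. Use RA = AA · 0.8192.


RA = 71.8 · 0.8192

58.8186 %


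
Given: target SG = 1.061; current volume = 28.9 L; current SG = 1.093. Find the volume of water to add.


V_water = V·((SG_curr − 1)/(SG_target − 1) − 1)
V_water = 28.9·((1.093 − 1)/(1.061 − 1) − 1)

15.1607 L


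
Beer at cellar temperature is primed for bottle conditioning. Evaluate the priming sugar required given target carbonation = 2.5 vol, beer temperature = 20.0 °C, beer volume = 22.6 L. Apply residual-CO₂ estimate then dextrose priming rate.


residual = 14.695·(0.01821 + 0.09011·e^(−0.04·T));  sugar = (target − residual)·4.0·V
residual = 14.695·(0.01821 + 0.09011·e^(−0.04·20.0)) = 0.8626
sugar = (2.5 − 0.8626)·4.0·22.6

148.0226 g


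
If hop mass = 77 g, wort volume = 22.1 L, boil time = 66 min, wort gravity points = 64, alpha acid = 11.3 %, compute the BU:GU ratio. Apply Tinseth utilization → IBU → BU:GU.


U = 1.65·0.000125^(GP/1000)·(1−e^(−0.04t))/4.15;  IBU = (α/100)·m·U·1000/V;  BU:GU = IBU/GP
U = 1.65·0.000125^(64/1000)·(1−e^(−0.04·66))/4.15 = 0.2077
IBU = (11.3/100)·77·0.2077·1000/22.1 = 81.7828
BU:GU = 81.7828/64

1.2779


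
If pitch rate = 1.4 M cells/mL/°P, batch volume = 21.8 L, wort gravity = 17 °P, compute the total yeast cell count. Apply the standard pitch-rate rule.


cells (billions) = rate · V_L · °P
cells = 1.4 · 21.8 · 17

518.8400 billion cells


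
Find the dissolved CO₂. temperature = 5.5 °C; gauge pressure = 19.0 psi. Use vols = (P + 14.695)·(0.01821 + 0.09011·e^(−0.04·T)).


vols = (19.0 + 14.695)·(0.01821 + 0.09011·e^(−0.04·5.5))

3.0502 volumes


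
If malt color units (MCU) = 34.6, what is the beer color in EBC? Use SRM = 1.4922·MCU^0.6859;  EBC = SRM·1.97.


SRM = 1.4922·34.6^0.6859 = 16.9621
EBC = 16.9621·1.97

33.4153 EBC


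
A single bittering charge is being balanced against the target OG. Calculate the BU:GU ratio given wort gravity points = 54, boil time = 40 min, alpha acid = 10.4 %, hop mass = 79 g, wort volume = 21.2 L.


U = 1.65·0.000125^(GP/1000)·(1−e^(−0.04t))/4.15;  IBU = (α/100)·m·U·1000/V;  BU:GU = IBU/GP
U = 1.65·0.000125^(54/1000)·(1−e^(−0.04·40))/4.15 = 0.1953
IBU = (10.4/100)·79·0.1953·1000/21.2 = 75.6925
BU:GU = 75.6925/54

1.4017


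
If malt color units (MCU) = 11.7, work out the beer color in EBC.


SRM = 1.4922·MCU^0.6859;  EBC = SRM·1.97
SRM = 1.4922·11.7^0.6859 = 8.0630
EBC = 8.0630·1.97

15.8841 EBC


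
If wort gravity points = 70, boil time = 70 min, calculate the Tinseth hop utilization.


U = 1.65·0.000125^(GP/1000) · (1 − e^(−0.04·t))/4.15
bigness = 1.65·0.000125^(70/1000) = 0.8796
boil_factor = (1 − e^(−0.04·70))/4.15 = 0.2263
U = 0.8796 · 0.2263

0.1991


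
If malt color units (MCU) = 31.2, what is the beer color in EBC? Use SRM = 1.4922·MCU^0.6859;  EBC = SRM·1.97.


SRM = 1.4922·31.2^0.6859 = 15.8004
EBC = 15.8004·1.97

31.1268 EBC


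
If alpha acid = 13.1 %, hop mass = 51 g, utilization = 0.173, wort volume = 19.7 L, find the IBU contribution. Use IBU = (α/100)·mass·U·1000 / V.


IBU = (13.1/100)·51·0.173·1000 / 19.7

58.6707 IBU


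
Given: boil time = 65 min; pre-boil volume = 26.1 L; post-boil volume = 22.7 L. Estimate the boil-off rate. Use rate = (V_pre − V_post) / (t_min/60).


rate = (26.1 − 22.7) / (65/60)

3.1385 L/hr


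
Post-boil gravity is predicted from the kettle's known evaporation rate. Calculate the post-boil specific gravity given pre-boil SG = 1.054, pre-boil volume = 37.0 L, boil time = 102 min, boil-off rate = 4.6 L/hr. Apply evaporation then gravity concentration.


V_post = V_pre − rate·(t/60);  SG_post = 1 + (SG_pre−1)·V_pre/V_post
V_post = 37.0 − 4.6·(102/60) = 29.1800
SG_post = 1 + (1.054 − 1)·37.0/29.1800

1.0685


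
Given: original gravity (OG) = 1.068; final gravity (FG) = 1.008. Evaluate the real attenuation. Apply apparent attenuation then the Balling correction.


AA = (OG−FG)/(OG−1)·100;  RA = AA·0.8192
AA = (1.068 − 1.008)/(1.068 − 1)·100 = 88.2353
RA = 88.2353·0.8192

72.2824 %


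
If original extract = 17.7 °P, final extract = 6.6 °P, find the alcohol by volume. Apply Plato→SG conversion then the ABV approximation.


SG = 259/(259 − P);  ABV = (OG − FG)·131.25
OG = 259/(259 − 17.7) = 1.0734
FG = 259/(259 − 6.6) = 1.0261
ABV = (1.0734 − 1.0261)·131.25

6.1955 % ABV


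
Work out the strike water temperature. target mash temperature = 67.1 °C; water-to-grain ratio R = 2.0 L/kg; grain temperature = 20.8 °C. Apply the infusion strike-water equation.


T_strike = (0.41/R)·(T_mash − T_grain) + T_mash
T_strike = (0.41/2.0)·(67.1 − 20.8) + 67.1

76.5915 °C


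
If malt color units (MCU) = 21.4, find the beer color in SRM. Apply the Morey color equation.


SRM = 1.4922 · MCU^0.6859
SRM = 1.4922 · 21.4^0.6859

12.1999 SRM


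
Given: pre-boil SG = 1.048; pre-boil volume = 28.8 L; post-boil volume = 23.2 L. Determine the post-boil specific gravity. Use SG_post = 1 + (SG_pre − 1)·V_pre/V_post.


pts_pre = (1.048 − 1)·1000 = 48.0000
pts_post = 48.0000·28.8/23.2 = 59.5862
SG_post = 1 + 59.5862/1000

1.0596


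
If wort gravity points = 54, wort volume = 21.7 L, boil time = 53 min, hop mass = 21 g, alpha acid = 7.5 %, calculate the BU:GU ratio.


U = 1.65·0.000125^(GP/1000)·(1−e^(−0.04t))/4.15;  IBU = (α/100)·m·U·1000/V;  BU:GU = IBU/GP
U = 1.65·0.000125^(54/1000)·(1−e^(−0.04·53))/4.15 = 0.2153
IBU = (7.5/100)·21·0.2153·1000/21.7 = 15.6299
BU:GU = 15.6299/54

0.2894


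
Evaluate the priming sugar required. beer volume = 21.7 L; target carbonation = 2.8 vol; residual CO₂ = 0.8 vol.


sugar = (target − residual)·4.0·V
sugar = (2.8 − 0.8)·4.0·21.7

173.6000 g


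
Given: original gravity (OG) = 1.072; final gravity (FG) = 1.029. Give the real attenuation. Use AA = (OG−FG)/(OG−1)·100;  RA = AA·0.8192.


AA = (1.072 − 1.029)/(1.072 − 1)·100 = 59.7222
RA = 59.7222·0.8192

48.9244 %


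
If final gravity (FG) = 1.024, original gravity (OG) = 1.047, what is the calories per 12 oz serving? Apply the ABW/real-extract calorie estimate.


ABW = (OG−FG)·131.25·0.79/FG;  °P = 259 − 259/SG (for OG→OE and FG→AE);  RE = 0.1808·OE + 0.8192·AE;  Cal = (6.9·ABW + 4·(RE−0.1))·FG·3.55
ABW = (1.047 − 1.024)·131.25·0.79/1.024 = 2.3289
OE = 259 − 259/1.047 = 11.6266 °P
AE = 259 − 259/1.024 = 6.0703 °P
RE = 0.1808·11.6266 + 0.8192·6.0703 = 7.0749 °P
Cal = (6.9·2.3289 + 4·(7.0749−0.1))·1.024·3.55

159.8363 kcal


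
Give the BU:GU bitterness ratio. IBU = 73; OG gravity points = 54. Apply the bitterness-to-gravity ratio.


BU:GU = IBU / OG_points
BU:GU = 73 / 54

1.3519


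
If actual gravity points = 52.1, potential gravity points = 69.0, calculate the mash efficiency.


efficiency = actual / potential × 100
efficiency = 52.1 / 69.0 × 100

75.5072 %


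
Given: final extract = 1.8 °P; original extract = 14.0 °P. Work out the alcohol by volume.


SG = 259/(259 − P);  ABV = (OG − FG)·131.25
OG = 259/(259 − 14.0) = 1.0571
FG = 259/(259 − 1.8) = 1.0070
ABV = (1.0571 − 1.0070)·131.25

6.5815 % ABV


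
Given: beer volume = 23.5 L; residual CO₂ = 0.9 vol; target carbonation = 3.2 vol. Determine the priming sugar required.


sugar = (target − residual)·4.0·V
sugar = (3.2 − 0.9)·4.0·23.5

216.2000 g


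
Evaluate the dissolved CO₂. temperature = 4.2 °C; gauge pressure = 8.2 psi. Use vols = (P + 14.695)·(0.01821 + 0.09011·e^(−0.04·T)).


vols = (8.2 + 14.695)·(0.01821 + 0.09011·e^(−0.04·4.2))

2.1609 volumes


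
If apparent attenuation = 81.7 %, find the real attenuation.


RA = AA · 0.8192
RA = 81.7 · 0.8192

66.9286 %


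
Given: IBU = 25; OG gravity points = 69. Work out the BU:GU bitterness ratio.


BU:GU = IBU / OG_points
BU:GU = 25 / 69

0.3623


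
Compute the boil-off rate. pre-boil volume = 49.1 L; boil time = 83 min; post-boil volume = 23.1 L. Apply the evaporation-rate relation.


rate = (V_pre − V_post) / (t_min/60)
rate = (49.1 − 23.1) / (83/60)

18.7952 L/hr


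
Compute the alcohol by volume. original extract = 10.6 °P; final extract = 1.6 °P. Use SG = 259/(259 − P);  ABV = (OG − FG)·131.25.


OG = 259/(259 − 10.6) = 1.0427
FG = 259/(259 − 1.6) = 1.0062
ABV = (1.0427 − 1.0062)·131.25

4.7850 % ABV


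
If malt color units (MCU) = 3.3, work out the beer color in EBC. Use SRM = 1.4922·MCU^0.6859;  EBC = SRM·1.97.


SRM = 1.4922·3.3^0.6859 = 3.3844
EBC = 3.3844·1.97

6.6672 EBC


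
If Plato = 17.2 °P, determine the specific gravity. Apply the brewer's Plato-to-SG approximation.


SG = 259/(259 − P)
SG = 259/(259 − 17.2)

1.0711


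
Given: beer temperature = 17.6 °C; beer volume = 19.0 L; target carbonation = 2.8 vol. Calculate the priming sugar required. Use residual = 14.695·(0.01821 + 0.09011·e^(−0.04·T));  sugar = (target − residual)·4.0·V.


residual = 14.695·(0.01821 + 0.09011·e^(−0.04·17.6)) = 0.9225
sugar = (2.8 − 0.9225)·4.0·19.0

142.6875 g


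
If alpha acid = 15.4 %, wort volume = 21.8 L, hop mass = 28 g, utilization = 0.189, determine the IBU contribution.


IBU = (α/100)·mass·U·1000 / V
IBU = (15.4/100)·28·0.189·1000 / 21.8

37.3839 IBU


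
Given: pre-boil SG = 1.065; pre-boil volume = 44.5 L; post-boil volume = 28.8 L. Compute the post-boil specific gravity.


SG_post = 1 + (SG_pre − 1)·V_pre/V_post
pts_pre = (1.065 − 1)·1000 = 65.0000
pts_post = 65.0000·44.5/28.8 = 100.4340
SG_post = 1 + 100.4340/1000

1.1004


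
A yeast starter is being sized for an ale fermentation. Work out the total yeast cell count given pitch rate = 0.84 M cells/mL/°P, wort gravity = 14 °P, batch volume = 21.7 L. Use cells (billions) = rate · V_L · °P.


cells = 0.84 · 21.7 · 14

255.1920 billion cells


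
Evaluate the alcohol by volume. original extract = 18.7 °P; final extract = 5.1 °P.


SG = 259/(259 − P);  ABV = (OG − FG)·131.25
OG = 259/(259 − 18.7) = 1.0778
FG = 259/(259 − 5.1) = 1.0201
ABV = (1.0778 − 1.0201)·131.25

7.5774 % ABV


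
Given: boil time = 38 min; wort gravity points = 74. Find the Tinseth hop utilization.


U = 1.65·0.000125^(GP/1000) · (1 − e^(−0.04·t))/4.15
bigness = 1.65·0.000125^(74/1000) = 0.8485
boil_factor = (1 − e^(−0.04·38))/4.15 = 0.1883
U = 0.8485 · 0.1883

0.1597


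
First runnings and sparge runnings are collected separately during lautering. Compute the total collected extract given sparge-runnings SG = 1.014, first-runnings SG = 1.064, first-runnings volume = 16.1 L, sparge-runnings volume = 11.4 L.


total = Σ (SG_i − 1)·1000·V_i
first = (1.064 − 1)·1000·16.1 = 1030.4000
sparge = (1.014 − 1)·1000·11.4 = 159.6000
total = 1030.4000 + 159.6000

1190.0000 gravity·L


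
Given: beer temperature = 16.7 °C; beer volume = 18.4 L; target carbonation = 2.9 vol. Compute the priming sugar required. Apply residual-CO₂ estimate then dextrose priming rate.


residual = 14.695·(0.01821 + 0.09011·e^(−0.04·T));  sugar = (target − residual)·4.0·V
residual = 14.695·(0.01821 + 0.09011·e^(−0.04·16.7)) = 0.9465
sugar = (2.9 − 0.9465)·4.0·18.4

143.7747 g


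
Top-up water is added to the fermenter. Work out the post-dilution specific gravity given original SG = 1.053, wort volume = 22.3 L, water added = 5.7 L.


SG_new = 1 + (SG_old − 1)·V_old/(V_old + V_water)
pts = (1.053 − 1)·1000·22.3/(22.3 + 5.7) = 42.2107
SG_new = 1 + 42.2107/1000

1.0422


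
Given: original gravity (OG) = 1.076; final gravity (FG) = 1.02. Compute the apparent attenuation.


AA = (OG − FG)/(OG − 1) · 100
AA = (1.076 − 1.02)/(1.076 − 1) · 100

73.6842 %


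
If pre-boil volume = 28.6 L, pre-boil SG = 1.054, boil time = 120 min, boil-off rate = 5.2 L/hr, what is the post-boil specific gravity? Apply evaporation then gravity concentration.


V_post = V_pre − rate·(t/60);  SG_post = 1 + (SG_pre−1)·V_pre/V_post
V_post = 28.6 − 5.2·(120/60) = 18.2000
SG_post = 1 + (1.054 − 1)·28.6/18.2000

1.0849


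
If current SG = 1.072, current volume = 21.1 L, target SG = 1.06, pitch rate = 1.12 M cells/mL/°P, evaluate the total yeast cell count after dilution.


V_w = V·((SG_c−1)/(SG_t−1)−1);  °P = 259 − 259/SG_t;  cells = rate·(V+V_w)·°P
V_w = 21.1·((1.072−1)/(1.06−1)−1) = 4.2200
V_final = 21.1 + 4.2200 = 25.3200
°P = 259 − 259/1.06 = 14.6604
cells = 1.12·25.3200·14.6604

415.7448 billion cells


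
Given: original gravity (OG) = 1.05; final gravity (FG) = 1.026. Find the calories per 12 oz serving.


ABW = (OG−FG)·131.25·0.79/FG;  °P = 259 − 259/SG (for OG→OE and FG→AE);  RE = 0.1808·OE + 0.8192·AE;  Cal = (6.9·ABW + 4·(RE−0.1))·FG·3.55
ABW = (1.05 − 1.026)·131.25·0.79/1.026 = 2.4254
OE = 259 − 259/1.05 = 12.3333 °P
AE = 259 − 259/1.026 = 6.5634 °P
RE = 0.1808·12.3333 + 0.8192·6.5634 = 7.6066 °P
Cal = (6.9·2.4254 + 4·(7.6066−0.1))·1.026·3.55

170.3205 kcal


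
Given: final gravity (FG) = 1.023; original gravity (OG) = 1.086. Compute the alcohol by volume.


ABV = (OG − FG) · 131.25
ABV = (1.086 − 1.023) · 131.25

8.2688 % ABV


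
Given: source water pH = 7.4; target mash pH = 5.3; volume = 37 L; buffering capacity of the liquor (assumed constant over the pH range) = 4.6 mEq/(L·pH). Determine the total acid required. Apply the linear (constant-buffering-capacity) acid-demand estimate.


acid = buffering capacity · (pH_source − pH_target) · V
acid = 4.6 · (7.4 − 5.3) · 37

357.4200 mEq


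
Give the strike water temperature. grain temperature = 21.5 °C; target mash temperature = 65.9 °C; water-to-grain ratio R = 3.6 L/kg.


T_strike = (0.41/R)·(T_mash − T_grain) + T_mash
T_strike = (0.41/3.6)·(65.9 − 21.5) + 65.9

70.9567 °C


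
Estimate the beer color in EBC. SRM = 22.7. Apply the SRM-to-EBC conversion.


EBC = SRM · 1.97
EBC = 22.7 · 1.97

44.7190 EBC


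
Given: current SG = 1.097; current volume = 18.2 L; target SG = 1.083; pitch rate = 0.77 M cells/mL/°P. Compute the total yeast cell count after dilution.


V_w = V·((SG_c−1)/(SG_t−1)−1);  °P = 259 − 259/SG_t;  cells = rate·(V+V_w)·°P
V_w = 18.2·((1.097−1)/(1.083−1)−1) = 3.0699
V_final = 18.2 + 3.0699 = 21.2699
°P = 259 − 259/1.083 = 19.8495
cells = 0.77·21.2699·19.8495

325.0912 billion cells


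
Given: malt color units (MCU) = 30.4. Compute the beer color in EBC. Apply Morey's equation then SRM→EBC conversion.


SRM = 1.4922·MCU^0.6859;  EBC = SRM·1.97
SRM = 1.4922·30.4^0.6859 = 15.5214
EBC = 15.5214·1.97

30.5771 EBC


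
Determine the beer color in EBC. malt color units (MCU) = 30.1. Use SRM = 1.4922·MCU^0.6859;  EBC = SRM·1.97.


SRM = 1.4922·30.1^0.6859 = 15.4161
EBC = 15.4161·1.97

30.3698 EBC


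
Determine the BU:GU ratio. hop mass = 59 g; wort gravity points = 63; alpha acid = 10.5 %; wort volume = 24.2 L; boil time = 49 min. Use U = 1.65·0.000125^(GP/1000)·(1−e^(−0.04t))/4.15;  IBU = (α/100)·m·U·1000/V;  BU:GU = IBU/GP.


U = 1.65·0.000125^(63/1000)·(1−e^(−0.04·49))/4.15 = 0.1939
IBU = (10.5/100)·59·0.1939·1000/24.2 = 49.6400
BU:GU = 49.6400/63

0.7879


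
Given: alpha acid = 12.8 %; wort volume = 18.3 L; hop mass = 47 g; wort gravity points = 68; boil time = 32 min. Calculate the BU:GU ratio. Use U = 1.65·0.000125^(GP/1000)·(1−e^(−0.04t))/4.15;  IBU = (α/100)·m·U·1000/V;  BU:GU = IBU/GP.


U = 1.65·0.000125^(68/1000)·(1−e^(−0.04·32))/4.15 = 0.1558
IBU = (12.8/100)·47·0.1558·1000/18.3 = 51.2150
BU:GU = 51.2150/68

0.7532


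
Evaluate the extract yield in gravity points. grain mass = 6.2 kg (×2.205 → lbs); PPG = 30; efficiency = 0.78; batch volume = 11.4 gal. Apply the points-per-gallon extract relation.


points = lbs × PPG × eff / vol
lbs = 6.2 × 2.205 = 13.6710
points = 13.6710 × 30 × 0.78 / 11.4

28.0615 points


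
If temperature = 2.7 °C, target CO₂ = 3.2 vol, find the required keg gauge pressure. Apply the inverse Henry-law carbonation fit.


psi = vols/(0.01821 + 0.09011·e^(−0.04·T)) − 14.695
psi = 3.2/(0.01821 + 0.09011·e^(−0.04·2.7)) − 14.695

17.5972 psi


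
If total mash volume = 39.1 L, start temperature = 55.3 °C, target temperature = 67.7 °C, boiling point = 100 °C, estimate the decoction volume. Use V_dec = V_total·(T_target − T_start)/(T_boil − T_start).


V_dec = 39.1·(67.7 − 55.3)/(100 − 55.3)

10.8465 L


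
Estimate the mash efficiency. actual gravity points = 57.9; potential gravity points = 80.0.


efficiency = actual / potential × 100
efficiency = 57.9 / 80.0 × 100

72.3750 %


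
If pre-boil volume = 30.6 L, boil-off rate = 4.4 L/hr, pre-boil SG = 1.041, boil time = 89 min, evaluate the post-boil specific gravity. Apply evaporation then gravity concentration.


V_post = V_pre − rate·(t/60);  SG_post = 1 + (SG_pre−1)·V_pre/V_post
V_post = 30.6 − 4.4·(89/60) = 24.0733
SG_post = 1 + (1.041 − 1)·30.6/24.0733

1.0521


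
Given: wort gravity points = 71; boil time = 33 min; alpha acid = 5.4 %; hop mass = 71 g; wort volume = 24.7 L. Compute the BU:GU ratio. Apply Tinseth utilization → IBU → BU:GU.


U = 1.65·0.000125^(GP/1000)·(1−e^(−0.04t))/4.15;  IBU = (α/100)·m·U·1000/V;  BU:GU = IBU/GP
U = 1.65·0.000125^(71/1000)·(1−e^(−0.04·33))/4.15 = 0.1539
IBU = (5.4/100)·71·0.1539·1000/24.7 = 23.8944
BU:GU = 23.8944/71

0.3365


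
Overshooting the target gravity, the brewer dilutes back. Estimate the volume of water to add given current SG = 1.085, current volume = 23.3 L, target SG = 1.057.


V_water = V·((SG_curr − 1)/(SG_target − 1) − 1)
V_water = 23.3·((1.085 − 1)/(1.057 − 1) − 1)

11.4456 L


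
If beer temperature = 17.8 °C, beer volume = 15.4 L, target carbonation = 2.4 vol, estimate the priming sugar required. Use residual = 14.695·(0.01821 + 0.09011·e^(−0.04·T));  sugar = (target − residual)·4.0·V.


residual = 14.695·(0.01821 + 0.09011·e^(−0.04·17.8)) = 0.9173
sugar = (2.4 − 0.9173)·4.0·15.4

91.3335 g


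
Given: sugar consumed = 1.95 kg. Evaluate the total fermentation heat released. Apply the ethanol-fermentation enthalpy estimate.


Q = m_sugar · 590 kJ/kg
Q = 1.95 · 590

1150.5000 kJ
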